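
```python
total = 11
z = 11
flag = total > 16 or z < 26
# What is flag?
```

Answer: True

Derivation:
Trace (tracking flag):
total = 11  # -> total = 11
z = 11  # -> z = 11
flag = total > 16 or z < 26  # -> flag = True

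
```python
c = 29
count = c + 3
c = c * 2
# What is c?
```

Trace (tracking c):
c = 29  # -> c = 29
count = c + 3  # -> count = 32
c = c * 2  # -> c = 58

Answer: 58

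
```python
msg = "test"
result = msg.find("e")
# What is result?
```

Answer: 1

Derivation:
Trace (tracking result):
msg = 'test'  # -> msg = 'test'
result = msg.find('e')  # -> result = 1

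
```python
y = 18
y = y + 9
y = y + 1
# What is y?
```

Answer: 28

Derivation:
Trace (tracking y):
y = 18  # -> y = 18
y = y + 9  # -> y = 27
y = y + 1  # -> y = 28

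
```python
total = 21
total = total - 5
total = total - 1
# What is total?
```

Answer: 15

Derivation:
Trace (tracking total):
total = 21  # -> total = 21
total = total - 5  # -> total = 16
total = total - 1  # -> total = 15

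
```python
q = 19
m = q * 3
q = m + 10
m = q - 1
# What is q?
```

Answer: 67

Derivation:
Trace (tracking q):
q = 19  # -> q = 19
m = q * 3  # -> m = 57
q = m + 10  # -> q = 67
m = q - 1  # -> m = 66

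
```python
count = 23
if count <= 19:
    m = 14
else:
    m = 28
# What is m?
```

Answer: 28

Derivation:
Trace (tracking m):
count = 23  # -> count = 23
if count <= 19:  # condition is False
else:
    m = 28  # -> m = 28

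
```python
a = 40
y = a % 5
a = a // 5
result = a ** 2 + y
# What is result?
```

Answer: 64

Derivation:
Trace (tracking result):
a = 40  # -> a = 40
y = a % 5  # -> y = 0
a = a // 5  # -> a = 8
result = a ** 2 + y  # -> result = 64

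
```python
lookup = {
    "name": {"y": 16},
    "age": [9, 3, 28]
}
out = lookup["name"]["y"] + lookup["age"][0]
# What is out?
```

Answer: 25

Derivation:
Trace (tracking out):
lookup = {'name': {'y': 16}, 'age': [9, 3, 28]}  # -> lookup = {'name': {'y': 16}, 'age': [9, 3, 28]}
out = lookup['name']['y'] + lookup['age'][0]  # -> out = 25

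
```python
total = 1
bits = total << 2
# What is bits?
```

Trace (tracking bits):
total = 1  # -> total = 1
bits = total << 2  # -> bits = 4

Answer: 4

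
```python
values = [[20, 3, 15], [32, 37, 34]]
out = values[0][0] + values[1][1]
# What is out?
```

Trace (tracking out):
values = [[20, 3, 15], [32, 37, 34]]  # -> values = [[20, 3, 15], [32, 37, 34]]
out = values[0][0] + values[1][1]  # -> out = 57

Answer: 57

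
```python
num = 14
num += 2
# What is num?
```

Trace (tracking num):
num = 14  # -> num = 14
num += 2  # -> num = 16

Answer: 16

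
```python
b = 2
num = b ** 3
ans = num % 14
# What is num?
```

Trace (tracking num):
b = 2  # -> b = 2
num = b ** 3  # -> num = 8
ans = num % 14  # -> ans = 8

Answer: 8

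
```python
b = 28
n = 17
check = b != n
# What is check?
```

Answer: True

Derivation:
Trace (tracking check):
b = 28  # -> b = 28
n = 17  # -> n = 17
check = b != n  # -> check = True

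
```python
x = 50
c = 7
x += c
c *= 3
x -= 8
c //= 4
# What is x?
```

Answer: 49

Derivation:
Trace (tracking x):
x = 50  # -> x = 50
c = 7  # -> c = 7
x += c  # -> x = 57
c *= 3  # -> c = 21
x -= 8  # -> x = 49
c //= 4  # -> c = 5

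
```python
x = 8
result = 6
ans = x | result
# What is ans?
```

Answer: 14

Derivation:
Trace (tracking ans):
x = 8  # -> x = 8
result = 6  # -> result = 6
ans = x | result  # -> ans = 14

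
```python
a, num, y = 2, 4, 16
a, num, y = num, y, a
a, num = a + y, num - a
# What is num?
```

Answer: 12

Derivation:
Trace (tracking num):
a, num, y = (2, 4, 16)  # -> a = 2, num = 4, y = 16
a, num, y = (num, y, a)  # -> a = 4, num = 16, y = 2
a, num = (a + y, num - a)  # -> a = 6, num = 12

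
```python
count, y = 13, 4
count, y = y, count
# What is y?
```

Trace (tracking y):
count, y = (13, 4)  # -> count = 13, y = 4
count, y = (y, count)  # -> count = 4, y = 13

Answer: 13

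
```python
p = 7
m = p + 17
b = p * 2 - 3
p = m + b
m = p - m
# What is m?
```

Answer: 11

Derivation:
Trace (tracking m):
p = 7  # -> p = 7
m = p + 17  # -> m = 24
b = p * 2 - 3  # -> b = 11
p = m + b  # -> p = 35
m = p - m  # -> m = 11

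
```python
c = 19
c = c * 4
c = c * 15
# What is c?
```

Trace (tracking c):
c = 19  # -> c = 19
c = c * 4  # -> c = 76
c = c * 15  # -> c = 1140

Answer: 1140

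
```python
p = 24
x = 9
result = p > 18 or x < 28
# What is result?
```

Answer: True

Derivation:
Trace (tracking result):
p = 24  # -> p = 24
x = 9  # -> x = 9
result = p > 18 or x < 28  # -> result = True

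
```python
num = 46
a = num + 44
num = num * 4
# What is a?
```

Answer: 90

Derivation:
Trace (tracking a):
num = 46  # -> num = 46
a = num + 44  # -> a = 90
num = num * 4  # -> num = 184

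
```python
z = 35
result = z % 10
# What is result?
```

Trace (tracking result):
z = 35  # -> z = 35
result = z % 10  # -> result = 5

Answer: 5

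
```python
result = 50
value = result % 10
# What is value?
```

Trace (tracking value):
result = 50  # -> result = 50
value = result % 10  # -> value = 0

Answer: 0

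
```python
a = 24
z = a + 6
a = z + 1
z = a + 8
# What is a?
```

Answer: 31

Derivation:
Trace (tracking a):
a = 24  # -> a = 24
z = a + 6  # -> z = 30
a = z + 1  # -> a = 31
z = a + 8  # -> z = 39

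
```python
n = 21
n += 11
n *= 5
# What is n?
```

Trace (tracking n):
n = 21  # -> n = 21
n += 11  # -> n = 32
n *= 5  # -> n = 160

Answer: 160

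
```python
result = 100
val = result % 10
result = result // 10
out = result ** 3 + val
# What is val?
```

Answer: 0

Derivation:
Trace (tracking val):
result = 100  # -> result = 100
val = result % 10  # -> val = 0
result = result // 10  # -> result = 10
out = result ** 3 + val  # -> out = 1000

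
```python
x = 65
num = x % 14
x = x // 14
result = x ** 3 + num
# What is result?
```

Answer: 73

Derivation:
Trace (tracking result):
x = 65  # -> x = 65
num = x % 14  # -> num = 9
x = x // 14  # -> x = 4
result = x ** 3 + num  # -> result = 73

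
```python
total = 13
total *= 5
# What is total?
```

Answer: 65

Derivation:
Trace (tracking total):
total = 13  # -> total = 13
total *= 5  # -> total = 65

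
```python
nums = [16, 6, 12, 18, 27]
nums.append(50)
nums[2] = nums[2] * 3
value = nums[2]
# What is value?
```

Trace (tracking value):
nums = [16, 6, 12, 18, 27]  # -> nums = [16, 6, 12, 18, 27]
nums.append(50)  # -> nums = [16, 6, 12, 18, 27, 50]
nums[2] = nums[2] * 3  # -> nums = [16, 6, 36, 18, 27, 50]
value = nums[2]  # -> value = 36

Answer: 36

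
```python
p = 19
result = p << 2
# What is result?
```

Trace (tracking result):
p = 19  # -> p = 19
result = p << 2  # -> result = 76

Answer: 76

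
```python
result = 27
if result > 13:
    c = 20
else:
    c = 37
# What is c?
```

Answer: 20

Derivation:
Trace (tracking c):
result = 27  # -> result = 27
if result > 13:  # condition is True
    c = 20  # -> c = 20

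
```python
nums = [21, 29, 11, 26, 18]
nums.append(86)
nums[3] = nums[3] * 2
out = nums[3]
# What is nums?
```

Trace (tracking nums):
nums = [21, 29, 11, 26, 18]  # -> nums = [21, 29, 11, 26, 18]
nums.append(86)  # -> nums = [21, 29, 11, 26, 18, 86]
nums[3] = nums[3] * 2  # -> nums = [21, 29, 11, 52, 18, 86]
out = nums[3]  # -> out = 52

Answer: [21, 29, 11, 52, 18, 86]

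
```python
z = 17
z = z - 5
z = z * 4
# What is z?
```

Answer: 48

Derivation:
Trace (tracking z):
z = 17  # -> z = 17
z = z - 5  # -> z = 12
z = z * 4  # -> z = 48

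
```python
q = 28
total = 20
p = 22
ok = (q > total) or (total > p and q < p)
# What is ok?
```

Trace (tracking ok):
q = 28  # -> q = 28
total = 20  # -> total = 20
p = 22  # -> p = 22
ok = q > total or (total > p and q < p)  # -> ok = True

Answer: True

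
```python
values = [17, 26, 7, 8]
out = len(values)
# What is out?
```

Trace (tracking out):
values = [17, 26, 7, 8]  # -> values = [17, 26, 7, 8]
out = len(values)  # -> out = 4

Answer: 4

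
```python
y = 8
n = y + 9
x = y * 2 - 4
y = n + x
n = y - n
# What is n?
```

Trace (tracking n):
y = 8  # -> y = 8
n = y + 9  # -> n = 17
x = y * 2 - 4  # -> x = 12
y = n + x  # -> y = 29
n = y - n  # -> n = 12

Answer: 12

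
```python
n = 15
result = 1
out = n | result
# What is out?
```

Answer: 15

Derivation:
Trace (tracking out):
n = 15  # -> n = 15
result = 1  # -> result = 1
out = n | result  # -> out = 15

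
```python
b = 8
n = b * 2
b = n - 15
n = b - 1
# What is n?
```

Trace (tracking n):
b = 8  # -> b = 8
n = b * 2  # -> n = 16
b = n - 15  # -> b = 1
n = b - 1  # -> n = 0

Answer: 0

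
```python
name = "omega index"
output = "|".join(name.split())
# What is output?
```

Answer: 'omega|index'

Derivation:
Trace (tracking output):
name = 'omega index'  # -> name = 'omega index'
output = '|'.join(name.split())  # -> output = 'omega|index'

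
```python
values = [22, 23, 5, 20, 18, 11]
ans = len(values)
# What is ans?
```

Answer: 6

Derivation:
Trace (tracking ans):
values = [22, 23, 5, 20, 18, 11]  # -> values = [22, 23, 5, 20, 18, 11]
ans = len(values)  # -> ans = 6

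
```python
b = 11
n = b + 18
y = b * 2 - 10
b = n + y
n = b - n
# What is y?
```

Answer: 12

Derivation:
Trace (tracking y):
b = 11  # -> b = 11
n = b + 18  # -> n = 29
y = b * 2 - 10  # -> y = 12
b = n + y  # -> b = 41
n = b - n  # -> n = 12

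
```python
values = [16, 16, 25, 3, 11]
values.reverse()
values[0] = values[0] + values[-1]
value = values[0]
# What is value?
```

Answer: 27

Derivation:
Trace (tracking value):
values = [16, 16, 25, 3, 11]  # -> values = [16, 16, 25, 3, 11]
values.reverse()  # -> values = [11, 3, 25, 16, 16]
values[0] = values[0] + values[-1]  # -> values = [27, 3, 25, 16, 16]
value = values[0]  # -> value = 27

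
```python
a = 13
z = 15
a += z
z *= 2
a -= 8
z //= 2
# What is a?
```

Answer: 20

Derivation:
Trace (tracking a):
a = 13  # -> a = 13
z = 15  # -> z = 15
a += z  # -> a = 28
z *= 2  # -> z = 30
a -= 8  # -> a = 20
z //= 2  # -> z = 15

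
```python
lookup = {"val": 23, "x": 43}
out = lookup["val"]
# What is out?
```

Answer: 23

Derivation:
Trace (tracking out):
lookup = {'val': 23, 'x': 43}  # -> lookup = {'val': 23, 'x': 43}
out = lookup['val']  # -> out = 23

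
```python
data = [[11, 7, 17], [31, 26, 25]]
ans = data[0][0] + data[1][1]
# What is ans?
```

Trace (tracking ans):
data = [[11, 7, 17], [31, 26, 25]]  # -> data = [[11, 7, 17], [31, 26, 25]]
ans = data[0][0] + data[1][1]  # -> ans = 37

Answer: 37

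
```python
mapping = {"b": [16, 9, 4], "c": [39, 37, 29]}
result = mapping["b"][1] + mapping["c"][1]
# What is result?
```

Answer: 46

Derivation:
Trace (tracking result):
mapping = {'b': [16, 9, 4], 'c': [39, 37, 29]}  # -> mapping = {'b': [16, 9, 4], 'c': [39, 37, 29]}
result = mapping['b'][1] + mapping['c'][1]  # -> result = 46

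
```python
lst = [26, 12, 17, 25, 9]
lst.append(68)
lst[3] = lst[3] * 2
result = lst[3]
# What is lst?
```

Trace (tracking lst):
lst = [26, 12, 17, 25, 9]  # -> lst = [26, 12, 17, 25, 9]
lst.append(68)  # -> lst = [26, 12, 17, 25, 9, 68]
lst[3] = lst[3] * 2  # -> lst = [26, 12, 17, 50, 9, 68]
result = lst[3]  # -> result = 50

Answer: [26, 12, 17, 50, 9, 68]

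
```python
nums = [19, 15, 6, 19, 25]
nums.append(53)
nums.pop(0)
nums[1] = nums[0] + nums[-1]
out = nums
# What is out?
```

Trace (tracking out):
nums = [19, 15, 6, 19, 25]  # -> nums = [19, 15, 6, 19, 25]
nums.append(53)  # -> nums = [19, 15, 6, 19, 25, 53]
nums.pop(0)  # -> nums = [15, 6, 19, 25, 53]
nums[1] = nums[0] + nums[-1]  # -> nums = [15, 68, 19, 25, 53]
out = nums  # -> out = [15, 68, 19, 25, 53]

Answer: [15, 68, 19, 25, 53]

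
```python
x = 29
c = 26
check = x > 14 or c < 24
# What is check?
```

Answer: True

Derivation:
Trace (tracking check):
x = 29  # -> x = 29
c = 26  # -> c = 26
check = x > 14 or c < 24  # -> check = True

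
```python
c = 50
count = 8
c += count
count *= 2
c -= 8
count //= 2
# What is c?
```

Answer: 50

Derivation:
Trace (tracking c):
c = 50  # -> c = 50
count = 8  # -> count = 8
c += count  # -> c = 58
count *= 2  # -> count = 16
c -= 8  # -> c = 50
count //= 2  # -> count = 8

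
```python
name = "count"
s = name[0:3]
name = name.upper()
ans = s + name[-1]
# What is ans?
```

Answer: 'couT'

Derivation:
Trace (tracking ans):
name = 'count'  # -> name = 'count'
s = name[0:3]  # -> s = 'cou'
name = name.upper()  # -> name = 'COUNT'
ans = s + name[-1]  # -> ans = 'couT'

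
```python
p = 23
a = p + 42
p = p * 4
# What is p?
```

Answer: 92

Derivation:
Trace (tracking p):
p = 23  # -> p = 23
a = p + 42  # -> a = 65
p = p * 4  # -> p = 92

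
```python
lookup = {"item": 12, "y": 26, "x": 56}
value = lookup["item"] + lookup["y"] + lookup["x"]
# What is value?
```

Trace (tracking value):
lookup = {'item': 12, 'y': 26, 'x': 56}  # -> lookup = {'item': 12, 'y': 26, 'x': 56}
value = lookup['item'] + lookup['y'] + lookup['x']  # -> value = 94

Answer: 94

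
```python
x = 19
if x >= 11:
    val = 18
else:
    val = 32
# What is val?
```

Trace (tracking val):
x = 19  # -> x = 19
if x >= 11:  # condition is True
    val = 18  # -> val = 18

Answer: 18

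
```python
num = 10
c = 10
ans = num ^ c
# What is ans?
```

Answer: 0

Derivation:
Trace (tracking ans):
num = 10  # -> num = 10
c = 10  # -> c = 10
ans = num ^ c  # -> ans = 0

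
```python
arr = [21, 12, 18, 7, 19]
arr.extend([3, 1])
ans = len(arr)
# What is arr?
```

Answer: [21, 12, 18, 7, 19, 3, 1]

Derivation:
Trace (tracking arr):
arr = [21, 12, 18, 7, 19]  # -> arr = [21, 12, 18, 7, 19]
arr.extend([3, 1])  # -> arr = [21, 12, 18, 7, 19, 3, 1]
ans = len(arr)  # -> ans = 7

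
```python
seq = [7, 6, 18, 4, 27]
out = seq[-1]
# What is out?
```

Trace (tracking out):
seq = [7, 6, 18, 4, 27]  # -> seq = [7, 6, 18, 4, 27]
out = seq[-1]  # -> out = 27

Answer: 27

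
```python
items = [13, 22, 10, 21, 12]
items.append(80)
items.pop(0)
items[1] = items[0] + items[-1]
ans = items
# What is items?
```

Answer: [22, 102, 21, 12, 80]

Derivation:
Trace (tracking items):
items = [13, 22, 10, 21, 12]  # -> items = [13, 22, 10, 21, 12]
items.append(80)  # -> items = [13, 22, 10, 21, 12, 80]
items.pop(0)  # -> items = [22, 10, 21, 12, 80]
items[1] = items[0] + items[-1]  # -> items = [22, 102, 21, 12, 80]
ans = items  # -> ans = [22, 102, 21, 12, 80]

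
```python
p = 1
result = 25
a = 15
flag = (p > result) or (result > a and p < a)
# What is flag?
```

Answer: True

Derivation:
Trace (tracking flag):
p = 1  # -> p = 1
result = 25  # -> result = 25
a = 15  # -> a = 15
flag = p > result or (result > a and p < a)  # -> flag = True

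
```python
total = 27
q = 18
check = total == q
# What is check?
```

Trace (tracking check):
total = 27  # -> total = 27
q = 18  # -> q = 18
check = total == q  # -> check = False

Answer: False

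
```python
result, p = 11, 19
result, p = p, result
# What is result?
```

Answer: 19

Derivation:
Trace (tracking result):
result, p = (11, 19)  # -> result = 11, p = 19
result, p = (p, result)  # -> result = 19, p = 11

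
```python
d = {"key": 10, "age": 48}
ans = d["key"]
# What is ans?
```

Trace (tracking ans):
d = {'key': 10, 'age': 48}  # -> d = {'key': 10, 'age': 48}
ans = d['key']  # -> ans = 10

Answer: 10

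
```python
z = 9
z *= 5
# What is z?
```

Trace (tracking z):
z = 9  # -> z = 9
z *= 5  # -> z = 45

Answer: 45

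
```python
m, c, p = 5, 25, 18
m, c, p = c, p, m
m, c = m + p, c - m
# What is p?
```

Answer: 5

Derivation:
Trace (tracking p):
m, c, p = (5, 25, 18)  # -> m = 5, c = 25, p = 18
m, c, p = (c, p, m)  # -> m = 25, c = 18, p = 5
m, c = (m + p, c - m)  # -> m = 30, c = -7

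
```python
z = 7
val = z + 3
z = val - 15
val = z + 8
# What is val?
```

Answer: 3

Derivation:
Trace (tracking val):
z = 7  # -> z = 7
val = z + 3  # -> val = 10
z = val - 15  # -> z = -5
val = z + 8  # -> val = 3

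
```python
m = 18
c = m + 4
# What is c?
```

Trace (tracking c):
m = 18  # -> m = 18
c = m + 4  # -> c = 22

Answer: 22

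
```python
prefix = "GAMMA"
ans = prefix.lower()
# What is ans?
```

Trace (tracking ans):
prefix = 'GAMMA'  # -> prefix = 'GAMMA'
ans = prefix.lower()  # -> ans = 'gamma'

Answer: 'gamma'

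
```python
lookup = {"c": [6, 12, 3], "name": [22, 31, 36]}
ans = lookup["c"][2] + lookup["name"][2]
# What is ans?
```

Trace (tracking ans):
lookup = {'c': [6, 12, 3], 'name': [22, 31, 36]}  # -> lookup = {'c': [6, 12, 3], 'name': [22, 31, 36]}
ans = lookup['c'][2] + lookup['name'][2]  # -> ans = 39

Answer: 39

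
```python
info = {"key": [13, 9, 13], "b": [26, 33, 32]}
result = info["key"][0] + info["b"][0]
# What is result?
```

Answer: 39

Derivation:
Trace (tracking result):
info = {'key': [13, 9, 13], 'b': [26, 33, 32]}  # -> info = {'key': [13, 9, 13], 'b': [26, 33, 32]}
result = info['key'][0] + info['b'][0]  # -> result = 39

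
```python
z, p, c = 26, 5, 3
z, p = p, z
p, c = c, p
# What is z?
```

Answer: 5

Derivation:
Trace (tracking z):
z, p, c = (26, 5, 3)  # -> z = 26, p = 5, c = 3
z, p = (p, z)  # -> z = 5, p = 26
p, c = (c, p)  # -> p = 3, c = 26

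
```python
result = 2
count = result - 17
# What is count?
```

Trace (tracking count):
result = 2  # -> result = 2
count = result - 17  # -> count = -15

Answer: -15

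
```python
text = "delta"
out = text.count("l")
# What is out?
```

Answer: 1

Derivation:
Trace (tracking out):
text = 'delta'  # -> text = 'delta'
out = text.count('l')  # -> out = 1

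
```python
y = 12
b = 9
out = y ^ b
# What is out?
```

Answer: 5

Derivation:
Trace (tracking out):
y = 12  # -> y = 12
b = 9  # -> b = 9
out = y ^ b  # -> out = 5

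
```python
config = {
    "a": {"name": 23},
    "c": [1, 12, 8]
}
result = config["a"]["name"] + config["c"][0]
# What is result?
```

Answer: 24

Derivation:
Trace (tracking result):
config = {'a': {'name': 23}, 'c': [1, 12, 8]}  # -> config = {'a': {'name': 23}, 'c': [1, 12, 8]}
result = config['a']['name'] + config['c'][0]  # -> result = 24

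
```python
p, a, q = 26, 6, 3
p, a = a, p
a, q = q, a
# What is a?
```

Trace (tracking a):
p, a, q = (26, 6, 3)  # -> p = 26, a = 6, q = 3
p, a = (a, p)  # -> p = 6, a = 26
a, q = (q, a)  # -> a = 3, q = 26

Answer: 3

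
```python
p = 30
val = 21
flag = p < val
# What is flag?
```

Trace (tracking flag):
p = 30  # -> p = 30
val = 21  # -> val = 21
flag = p < val  # -> flag = False

Answer: False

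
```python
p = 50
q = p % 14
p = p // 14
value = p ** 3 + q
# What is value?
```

Trace (tracking value):
p = 50  # -> p = 50
q = p % 14  # -> q = 8
p = p // 14  # -> p = 3
value = p ** 3 + q  # -> value = 35

Answer: 35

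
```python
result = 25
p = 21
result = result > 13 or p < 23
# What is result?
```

Answer: True

Derivation:
Trace (tracking result):
result = 25  # -> result = 25
p = 21  # -> p = 21
result = result > 13 or p < 23  # -> result = True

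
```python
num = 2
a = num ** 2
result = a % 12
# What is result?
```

Trace (tracking result):
num = 2  # -> num = 2
a = num ** 2  # -> a = 4
result = a % 12  # -> result = 4

Answer: 4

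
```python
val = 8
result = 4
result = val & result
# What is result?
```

Trace (tracking result):
val = 8  # -> val = 8
result = 4  # -> result = 4
result = val & result  # -> result = 0

Answer: 0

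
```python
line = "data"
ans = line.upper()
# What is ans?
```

Trace (tracking ans):
line = 'data'  # -> line = 'data'
ans = line.upper()  # -> ans = 'DATA'

Answer: 'DATA'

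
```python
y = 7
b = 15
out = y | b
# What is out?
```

Trace (tracking out):
y = 7  # -> y = 7
b = 15  # -> b = 15
out = y | b  # -> out = 15

Answer: 15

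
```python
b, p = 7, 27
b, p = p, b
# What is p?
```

Answer: 7

Derivation:
Trace (tracking p):
b, p = (7, 27)  # -> b = 7, p = 27
b, p = (p, b)  # -> b = 27, p = 7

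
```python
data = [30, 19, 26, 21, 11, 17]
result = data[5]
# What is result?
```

Trace (tracking result):
data = [30, 19, 26, 21, 11, 17]  # -> data = [30, 19, 26, 21, 11, 17]
result = data[5]  # -> result = 17

Answer: 17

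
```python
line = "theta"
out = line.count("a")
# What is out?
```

Trace (tracking out):
line = 'theta'  # -> line = 'theta'
out = line.count('a')  # -> out = 1

Answer: 1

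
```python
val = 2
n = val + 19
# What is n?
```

Trace (tracking n):
val = 2  # -> val = 2
n = val + 19  # -> n = 21

Answer: 21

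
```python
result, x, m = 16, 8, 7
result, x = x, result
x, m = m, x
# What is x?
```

Trace (tracking x):
result, x, m = (16, 8, 7)  # -> result = 16, x = 8, m = 7
result, x = (x, result)  # -> result = 8, x = 16
x, m = (m, x)  # -> x = 7, m = 16

Answer: 7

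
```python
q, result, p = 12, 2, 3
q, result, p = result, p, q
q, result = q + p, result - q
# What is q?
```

Answer: 14

Derivation:
Trace (tracking q):
q, result, p = (12, 2, 3)  # -> q = 12, result = 2, p = 3
q, result, p = (result, p, q)  # -> q = 2, result = 3, p = 12
q, result = (q + p, result - q)  # -> q = 14, result = 1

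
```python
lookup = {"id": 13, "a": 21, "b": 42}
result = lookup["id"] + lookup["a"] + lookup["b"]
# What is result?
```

Answer: 76

Derivation:
Trace (tracking result):
lookup = {'id': 13, 'a': 21, 'b': 42}  # -> lookup = {'id': 13, 'a': 21, 'b': 42}
result = lookup['id'] + lookup['a'] + lookup['b']  # -> result = 76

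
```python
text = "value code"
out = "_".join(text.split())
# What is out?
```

Answer: 'value_code'

Derivation:
Trace (tracking out):
text = 'value code'  # -> text = 'value code'
out = '_'.join(text.split())  # -> out = 'value_code'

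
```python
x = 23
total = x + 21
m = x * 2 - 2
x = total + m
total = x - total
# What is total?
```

Answer: 44

Derivation:
Trace (tracking total):
x = 23  # -> x = 23
total = x + 21  # -> total = 44
m = x * 2 - 2  # -> m = 44
x = total + m  # -> x = 88
total = x - total  # -> total = 44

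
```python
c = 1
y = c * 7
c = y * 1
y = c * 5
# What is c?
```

Answer: 7

Derivation:
Trace (tracking c):
c = 1  # -> c = 1
y = c * 7  # -> y = 7
c = y * 1  # -> c = 7
y = c * 5  # -> y = 35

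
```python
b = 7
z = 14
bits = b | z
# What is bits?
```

Trace (tracking bits):
b = 7  # -> b = 7
z = 14  # -> z = 14
bits = b | z  # -> bits = 15

Answer: 15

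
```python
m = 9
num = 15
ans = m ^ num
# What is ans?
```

Answer: 6

Derivation:
Trace (tracking ans):
m = 9  # -> m = 9
num = 15  # -> num = 15
ans = m ^ num  # -> ans = 6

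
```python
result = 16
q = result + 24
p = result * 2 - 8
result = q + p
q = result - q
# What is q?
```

Trace (tracking q):
result = 16  # -> result = 16
q = result + 24  # -> q = 40
p = result * 2 - 8  # -> p = 24
result = q + p  # -> result = 64
q = result - q  # -> q = 24

Answer: 24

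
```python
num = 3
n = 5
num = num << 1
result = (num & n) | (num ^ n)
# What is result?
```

Answer: 7

Derivation:
Trace (tracking result):
num = 3  # -> num = 3
n = 5  # -> n = 5
num = num << 1  # -> num = 6
result = num & n | num ^ n  # -> result = 7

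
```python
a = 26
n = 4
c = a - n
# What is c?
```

Answer: 22

Derivation:
Trace (tracking c):
a = 26  # -> a = 26
n = 4  # -> n = 4
c = a - n  # -> c = 22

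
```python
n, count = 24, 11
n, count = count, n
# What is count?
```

Trace (tracking count):
n, count = (24, 11)  # -> n = 24, count = 11
n, count = (count, n)  # -> n = 11, count = 24

Answer: 24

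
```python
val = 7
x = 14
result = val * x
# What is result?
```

Trace (tracking result):
val = 7  # -> val = 7
x = 14  # -> x = 14
result = val * x  # -> result = 98

Answer: 98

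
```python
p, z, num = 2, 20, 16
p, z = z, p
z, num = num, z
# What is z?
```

Answer: 16

Derivation:
Trace (tracking z):
p, z, num = (2, 20, 16)  # -> p = 2, z = 20, num = 16
p, z = (z, p)  # -> p = 20, z = 2
z, num = (num, z)  # -> z = 16, num = 2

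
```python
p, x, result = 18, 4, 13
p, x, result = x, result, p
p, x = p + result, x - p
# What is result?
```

Answer: 18

Derivation:
Trace (tracking result):
p, x, result = (18, 4, 13)  # -> p = 18, x = 4, result = 13
p, x, result = (x, result, p)  # -> p = 4, x = 13, result = 18
p, x = (p + result, x - p)  # -> p = 22, x = 9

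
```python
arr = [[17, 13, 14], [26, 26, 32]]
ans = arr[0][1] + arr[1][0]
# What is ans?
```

Trace (tracking ans):
arr = [[17, 13, 14], [26, 26, 32]]  # -> arr = [[17, 13, 14], [26, 26, 32]]
ans = arr[0][1] + arr[1][0]  # -> ans = 39

Answer: 39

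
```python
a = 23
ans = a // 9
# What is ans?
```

Trace (tracking ans):
a = 23  # -> a = 23
ans = a // 9  # -> ans = 2

Answer: 2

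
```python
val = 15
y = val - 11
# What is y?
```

Trace (tracking y):
val = 15  # -> val = 15
y = val - 11  # -> y = 4

Answer: 4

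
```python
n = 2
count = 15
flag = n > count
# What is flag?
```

Answer: False

Derivation:
Trace (tracking flag):
n = 2  # -> n = 2
count = 15  # -> count = 15
flag = n > count  # -> flag = False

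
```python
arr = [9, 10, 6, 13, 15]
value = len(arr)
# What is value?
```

Trace (tracking value):
arr = [9, 10, 6, 13, 15]  # -> arr = [9, 10, 6, 13, 15]
value = len(arr)  # -> value = 5

Answer: 5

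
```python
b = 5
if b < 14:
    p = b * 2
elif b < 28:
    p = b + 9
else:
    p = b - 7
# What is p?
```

Trace (tracking p):
b = 5  # -> b = 5
if b < 14:  # condition is True
    p = b * 2  # -> p = 10

Answer: 10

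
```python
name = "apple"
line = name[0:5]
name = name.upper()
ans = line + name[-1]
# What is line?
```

Trace (tracking line):
name = 'apple'  # -> name = 'apple'
line = name[0:5]  # -> line = 'apple'
name = name.upper()  # -> name = 'APPLE'
ans = line + name[-1]  # -> ans = 'appleE'

Answer: 'apple'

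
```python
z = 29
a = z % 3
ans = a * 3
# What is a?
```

Trace (tracking a):
z = 29  # -> z = 29
a = z % 3  # -> a = 2
ans = a * 3  # -> ans = 6

Answer: 2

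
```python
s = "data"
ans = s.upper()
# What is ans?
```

Trace (tracking ans):
s = 'data'  # -> s = 'data'
ans = s.upper()  # -> ans = 'DATA'

Answer: 'DATA'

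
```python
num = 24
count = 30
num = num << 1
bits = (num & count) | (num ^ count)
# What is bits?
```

Answer: 62

Derivation:
Trace (tracking bits):
num = 24  # -> num = 24
count = 30  # -> count = 30
num = num << 1  # -> num = 48
bits = num & count | num ^ count  # -> bits = 62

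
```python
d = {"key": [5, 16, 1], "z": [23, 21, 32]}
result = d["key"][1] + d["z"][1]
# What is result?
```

Answer: 37

Derivation:
Trace (tracking result):
d = {'key': [5, 16, 1], 'z': [23, 21, 32]}  # -> d = {'key': [5, 16, 1], 'z': [23, 21, 32]}
result = d['key'][1] + d['z'][1]  # -> result = 37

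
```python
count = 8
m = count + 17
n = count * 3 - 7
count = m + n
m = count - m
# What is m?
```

Trace (tracking m):
count = 8  # -> count = 8
m = count + 17  # -> m = 25
n = count * 3 - 7  # -> n = 17
count = m + n  # -> count = 42
m = count - m  # -> m = 17

Answer: 17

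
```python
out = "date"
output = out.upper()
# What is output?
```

Trace (tracking output):
out = 'date'  # -> out = 'date'
output = out.upper()  # -> output = 'DATE'

Answer: 'DATE'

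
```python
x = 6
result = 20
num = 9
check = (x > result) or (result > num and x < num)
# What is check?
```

Trace (tracking check):
x = 6  # -> x = 6
result = 20  # -> result = 20
num = 9  # -> num = 9
check = x > result or (result > num and x < num)  # -> check = True

Answer: True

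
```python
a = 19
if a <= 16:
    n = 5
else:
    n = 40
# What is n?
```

Trace (tracking n):
a = 19  # -> a = 19
if a <= 16:  # condition is False
else:
    n = 40  # -> n = 40

Answer: 40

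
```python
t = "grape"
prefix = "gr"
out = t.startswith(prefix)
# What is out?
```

Trace (tracking out):
t = 'grape'  # -> t = 'grape'
prefix = 'gr'  # -> prefix = 'gr'
out = t.startswith(prefix)  # -> out = True

Answer: True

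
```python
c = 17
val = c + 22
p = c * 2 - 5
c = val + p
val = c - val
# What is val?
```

Answer: 29

Derivation:
Trace (tracking val):
c = 17  # -> c = 17
val = c + 22  # -> val = 39
p = c * 2 - 5  # -> p = 29
c = val + p  # -> c = 68
val = c - val  # -> val = 29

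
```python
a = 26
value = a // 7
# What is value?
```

Trace (tracking value):
a = 26  # -> a = 26
value = a // 7  # -> value = 3

Answer: 3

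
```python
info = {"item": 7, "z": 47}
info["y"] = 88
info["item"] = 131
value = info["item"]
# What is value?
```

Trace (tracking value):
info = {'item': 7, 'z': 47}  # -> info = {'item': 7, 'z': 47}
info['y'] = 88  # -> info = {'item': 7, 'z': 47, 'y': 88}
info['item'] = 131  # -> info = {'item': 131, 'z': 47, 'y': 88}
value = info['item']  # -> value = 131

Answer: 131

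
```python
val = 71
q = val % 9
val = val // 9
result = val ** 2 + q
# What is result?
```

Trace (tracking result):
val = 71  # -> val = 71
q = val % 9  # -> q = 8
val = val // 9  # -> val = 7
result = val ** 2 + q  # -> result = 57

Answer: 57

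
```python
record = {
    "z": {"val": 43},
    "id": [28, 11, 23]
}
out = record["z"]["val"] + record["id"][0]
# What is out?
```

Trace (tracking out):
record = {'z': {'val': 43}, 'id': [28, 11, 23]}  # -> record = {'z': {'val': 43}, 'id': [28, 11, 23]}
out = record['z']['val'] + record['id'][0]  # -> out = 71

Answer: 71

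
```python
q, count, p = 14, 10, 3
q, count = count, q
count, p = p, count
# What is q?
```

Trace (tracking q):
q, count, p = (14, 10, 3)  # -> q = 14, count = 10, p = 3
q, count = (count, q)  # -> q = 10, count = 14
count, p = (p, count)  # -> count = 3, p = 14

Answer: 10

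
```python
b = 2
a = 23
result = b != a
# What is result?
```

Answer: True

Derivation:
Trace (tracking result):
b = 2  # -> b = 2
a = 23  # -> a = 23
result = b != a  # -> result = True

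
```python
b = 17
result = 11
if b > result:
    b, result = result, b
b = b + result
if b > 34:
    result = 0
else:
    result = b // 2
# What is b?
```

Answer: 28

Derivation:
Trace (tracking b):
b = 17  # -> b = 17
result = 11  # -> result = 11
if b > result:  # condition is True
    b, result = (result, b)  # -> b = 11, result = 17
b = b + result  # -> b = 28
if b > 34:  # condition is False
else:
    result = b // 2  # -> result = 14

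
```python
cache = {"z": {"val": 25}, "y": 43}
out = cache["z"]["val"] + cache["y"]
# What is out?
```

Answer: 68

Derivation:
Trace (tracking out):
cache = {'z': {'val': 25}, 'y': 43}  # -> cache = {'z': {'val': 25}, 'y': 43}
out = cache['z']['val'] + cache['y']  # -> out = 68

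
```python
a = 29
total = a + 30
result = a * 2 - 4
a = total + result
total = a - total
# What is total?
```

Trace (tracking total):
a = 29  # -> a = 29
total = a + 30  # -> total = 59
result = a * 2 - 4  # -> result = 54
a = total + result  # -> a = 113
total = a - total  # -> total = 54

Answer: 54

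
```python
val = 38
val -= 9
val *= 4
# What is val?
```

Trace (tracking val):
val = 38  # -> val = 38
val -= 9  # -> val = 29
val *= 4  # -> val = 116

Answer: 116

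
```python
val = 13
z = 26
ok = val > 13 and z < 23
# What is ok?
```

Trace (tracking ok):
val = 13  # -> val = 13
z = 26  # -> z = 26
ok = val > 13 and z < 23  # -> ok = False

Answer: False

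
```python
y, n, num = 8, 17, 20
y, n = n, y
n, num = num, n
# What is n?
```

Answer: 20

Derivation:
Trace (tracking n):
y, n, num = (8, 17, 20)  # -> y = 8, n = 17, num = 20
y, n = (n, y)  # -> y = 17, n = 8
n, num = (num, n)  # -> n = 20, num = 8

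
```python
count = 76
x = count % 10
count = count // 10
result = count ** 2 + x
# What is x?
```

Trace (tracking x):
count = 76  # -> count = 76
x = count % 10  # -> x = 6
count = count // 10  # -> count = 7
result = count ** 2 + x  # -> result = 55

Answer: 6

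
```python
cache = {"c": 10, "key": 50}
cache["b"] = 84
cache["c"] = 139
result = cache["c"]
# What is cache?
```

Trace (tracking cache):
cache = {'c': 10, 'key': 50}  # -> cache = {'c': 10, 'key': 50}
cache['b'] = 84  # -> cache = {'c': 10, 'key': 50, 'b': 84}
cache['c'] = 139  # -> cache = {'c': 139, 'key': 50, 'b': 84}
result = cache['c']  # -> result = 139

Answer: {'c': 139, 'key': 50, 'b': 84}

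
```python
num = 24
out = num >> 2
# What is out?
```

Trace (tracking out):
num = 24  # -> num = 24
out = num >> 2  # -> out = 6

Answer: 6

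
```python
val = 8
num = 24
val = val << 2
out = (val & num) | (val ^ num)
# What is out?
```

Trace (tracking out):
val = 8  # -> val = 8
num = 24  # -> num = 24
val = val << 2  # -> val = 32
out = val & num | val ^ num  # -> out = 56

Answer: 56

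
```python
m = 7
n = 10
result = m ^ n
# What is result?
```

Trace (tracking result):
m = 7  # -> m = 7
n = 10  # -> n = 10
result = m ^ n  # -> result = 13

Answer: 13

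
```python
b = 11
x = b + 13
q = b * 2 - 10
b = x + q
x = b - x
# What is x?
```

Trace (tracking x):
b = 11  # -> b = 11
x = b + 13  # -> x = 24
q = b * 2 - 10  # -> q = 12
b = x + q  # -> b = 36
x = b - x  # -> x = 12

Answer: 12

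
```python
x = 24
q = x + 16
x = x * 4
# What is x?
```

Trace (tracking x):
x = 24  # -> x = 24
q = x + 16  # -> q = 40
x = x * 4  # -> x = 96

Answer: 96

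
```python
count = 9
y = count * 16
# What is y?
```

Trace (tracking y):
count = 9  # -> count = 9
y = count * 16  # -> y = 144

Answer: 144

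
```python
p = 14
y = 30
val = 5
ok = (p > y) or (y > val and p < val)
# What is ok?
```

Trace (tracking ok):
p = 14  # -> p = 14
y = 30  # -> y = 30
val = 5  # -> val = 5
ok = p > y or (y > val and p < val)  # -> ok = False

Answer: False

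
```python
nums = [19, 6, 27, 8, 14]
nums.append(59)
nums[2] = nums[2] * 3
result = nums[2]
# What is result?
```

Answer: 81

Derivation:
Trace (tracking result):
nums = [19, 6, 27, 8, 14]  # -> nums = [19, 6, 27, 8, 14]
nums.append(59)  # -> nums = [19, 6, 27, 8, 14, 59]
nums[2] = nums[2] * 3  # -> nums = [19, 6, 81, 8, 14, 59]
result = nums[2]  # -> result = 81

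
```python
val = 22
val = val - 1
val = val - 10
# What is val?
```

Trace (tracking val):
val = 22  # -> val = 22
val = val - 1  # -> val = 21
val = val - 10  # -> val = 11

Answer: 11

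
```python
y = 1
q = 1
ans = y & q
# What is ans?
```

Answer: 1

Derivation:
Trace (tracking ans):
y = 1  # -> y = 1
q = 1  # -> q = 1
ans = y & q  # -> ans = 1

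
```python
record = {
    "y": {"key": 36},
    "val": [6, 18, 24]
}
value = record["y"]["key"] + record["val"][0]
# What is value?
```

Trace (tracking value):
record = {'y': {'key': 36}, 'val': [6, 18, 24]}  # -> record = {'y': {'key': 36}, 'val': [6, 18, 24]}
value = record['y']['key'] + record['val'][0]  # -> value = 42

Answer: 42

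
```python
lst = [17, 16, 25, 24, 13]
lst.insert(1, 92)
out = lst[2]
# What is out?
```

Answer: 16

Derivation:
Trace (tracking out):
lst = [17, 16, 25, 24, 13]  # -> lst = [17, 16, 25, 24, 13]
lst.insert(1, 92)  # -> lst = [17, 92, 16, 25, 24, 13]
out = lst[2]  # -> out = 16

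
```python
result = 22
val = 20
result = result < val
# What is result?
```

Trace (tracking result):
result = 22  # -> result = 22
val = 20  # -> val = 20
result = result < val  # -> result = False

Answer: False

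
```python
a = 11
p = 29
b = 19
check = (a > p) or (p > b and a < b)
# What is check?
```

Answer: True

Derivation:
Trace (tracking check):
a = 11  # -> a = 11
p = 29  # -> p = 29
b = 19  # -> b = 19
check = a > p or (p > b and a < b)  # -> check = True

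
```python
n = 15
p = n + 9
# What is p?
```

Answer: 24

Derivation:
Trace (tracking p):
n = 15  # -> n = 15
p = n + 9  # -> p = 24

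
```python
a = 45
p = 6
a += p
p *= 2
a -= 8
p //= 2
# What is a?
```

Trace (tracking a):
a = 45  # -> a = 45
p = 6  # -> p = 6
a += p  # -> a = 51
p *= 2  # -> p = 12
a -= 8  # -> a = 43
p //= 2  # -> p = 6

Answer: 43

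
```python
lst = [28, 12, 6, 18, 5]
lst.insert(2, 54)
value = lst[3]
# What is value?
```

Answer: 6

Derivation:
Trace (tracking value):
lst = [28, 12, 6, 18, 5]  # -> lst = [28, 12, 6, 18, 5]
lst.insert(2, 54)  # -> lst = [28, 12, 54, 6, 18, 5]
value = lst[3]  # -> value = 6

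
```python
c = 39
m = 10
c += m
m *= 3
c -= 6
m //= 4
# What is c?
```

Trace (tracking c):
c = 39  # -> c = 39
m = 10  # -> m = 10
c += m  # -> c = 49
m *= 3  # -> m = 30
c -= 6  # -> c = 43
m //= 4  # -> m = 7

Answer: 43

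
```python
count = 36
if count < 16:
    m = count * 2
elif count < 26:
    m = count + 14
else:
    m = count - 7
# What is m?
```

Answer: 29

Derivation:
Trace (tracking m):
count = 36  # -> count = 36
if count < 16:  # condition is False
elif count < 26:  # condition is False
else:
    m = count - 7  # -> m = 29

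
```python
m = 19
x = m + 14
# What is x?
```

Trace (tracking x):
m = 19  # -> m = 19
x = m + 14  # -> x = 33

Answer: 33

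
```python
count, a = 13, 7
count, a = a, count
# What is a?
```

Trace (tracking a):
count, a = (13, 7)  # -> count = 13, a = 7
count, a = (a, count)  # -> count = 7, a = 13

Answer: 13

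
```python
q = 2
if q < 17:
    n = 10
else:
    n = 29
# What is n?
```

Trace (tracking n):
q = 2  # -> q = 2
if q < 17:  # condition is True
    n = 10  # -> n = 10

Answer: 10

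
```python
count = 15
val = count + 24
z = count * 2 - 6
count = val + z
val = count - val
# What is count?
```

Trace (tracking count):
count = 15  # -> count = 15
val = count + 24  # -> val = 39
z = count * 2 - 6  # -> z = 24
count = val + z  # -> count = 63
val = count - val  # -> val = 24

Answer: 63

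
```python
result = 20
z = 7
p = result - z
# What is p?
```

Answer: 13

Derivation:
Trace (tracking p):
result = 20  # -> result = 20
z = 7  # -> z = 7
p = result - z  # -> p = 13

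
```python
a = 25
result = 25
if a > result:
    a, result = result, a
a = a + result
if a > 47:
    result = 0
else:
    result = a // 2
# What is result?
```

Trace (tracking result):
a = 25  # -> a = 25
result = 25  # -> result = 25
if a > result:  # condition is False
a = a + result  # -> a = 50
if a > 47:  # condition is True
    result = 0  # -> result = 0

Answer: 0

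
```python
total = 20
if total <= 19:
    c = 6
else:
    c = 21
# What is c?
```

Answer: 21

Derivation:
Trace (tracking c):
total = 20  # -> total = 20
if total <= 19:  # condition is False
else:
    c = 21  # -> c = 21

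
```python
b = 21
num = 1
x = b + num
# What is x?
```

Answer: 22

Derivation:
Trace (tracking x):
b = 21  # -> b = 21
num = 1  # -> num = 1
x = b + num  # -> x = 22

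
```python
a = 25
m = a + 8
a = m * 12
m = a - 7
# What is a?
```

Answer: 396

Derivation:
Trace (tracking a):
a = 25  # -> a = 25
m = a + 8  # -> m = 33
a = m * 12  # -> a = 396
m = a - 7  # -> m = 389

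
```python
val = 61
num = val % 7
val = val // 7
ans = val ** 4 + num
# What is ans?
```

Answer: 4101

Derivation:
Trace (tracking ans):
val = 61  # -> val = 61
num = val % 7  # -> num = 5
val = val // 7  # -> val = 8
ans = val ** 4 + num  # -> ans = 4101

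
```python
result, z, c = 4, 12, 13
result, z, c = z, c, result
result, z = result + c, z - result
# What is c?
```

Answer: 4

Derivation:
Trace (tracking c):
result, z, c = (4, 12, 13)  # -> result = 4, z = 12, c = 13
result, z, c = (z, c, result)  # -> result = 12, z = 13, c = 4
result, z = (result + c, z - result)  # -> result = 16, z = 1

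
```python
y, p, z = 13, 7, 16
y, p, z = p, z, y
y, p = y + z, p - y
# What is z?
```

Trace (tracking z):
y, p, z = (13, 7, 16)  # -> y = 13, p = 7, z = 16
y, p, z = (p, z, y)  # -> y = 7, p = 16, z = 13
y, p = (y + z, p - y)  # -> y = 20, p = 9

Answer: 13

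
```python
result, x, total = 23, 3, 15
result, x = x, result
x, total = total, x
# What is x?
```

Trace (tracking x):
result, x, total = (23, 3, 15)  # -> result = 23, x = 3, total = 15
result, x = (x, result)  # -> result = 3, x = 23
x, total = (total, x)  # -> x = 15, total = 23

Answer: 15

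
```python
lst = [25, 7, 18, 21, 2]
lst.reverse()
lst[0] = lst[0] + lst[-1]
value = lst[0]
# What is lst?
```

Answer: [27, 21, 18, 7, 25]

Derivation:
Trace (tracking lst):
lst = [25, 7, 18, 21, 2]  # -> lst = [25, 7, 18, 21, 2]
lst.reverse()  # -> lst = [2, 21, 18, 7, 25]
lst[0] = lst[0] + lst[-1]  # -> lst = [27, 21, 18, 7, 25]
value = lst[0]  # -> value = 27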